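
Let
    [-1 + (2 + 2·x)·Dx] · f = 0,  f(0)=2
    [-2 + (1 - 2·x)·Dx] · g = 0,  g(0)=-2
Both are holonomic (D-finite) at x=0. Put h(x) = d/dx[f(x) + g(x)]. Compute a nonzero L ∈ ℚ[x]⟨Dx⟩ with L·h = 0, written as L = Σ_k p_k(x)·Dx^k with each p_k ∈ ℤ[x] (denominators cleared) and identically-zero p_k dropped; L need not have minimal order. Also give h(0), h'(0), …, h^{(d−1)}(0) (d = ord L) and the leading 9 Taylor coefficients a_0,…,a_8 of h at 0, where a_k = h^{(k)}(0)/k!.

L = (-20 - 8·x) + (-31 - 68·x - 28·x^2)·Dx + (6 - 2·x - 16·x^2 - 8·x^3)·Dx^2  (order 2).
h: a_k = -3, -33/2, -381/8, -2053/16, -40925/128, -196671/256, -1834777/1024, -8389037/2048, -301983453/32768, …
ICs: h(0) = -3, h′(0) = -33/2.

f: a_k = 2, 1, -1/4, 1/8, -5/64, 7/128, -21/512, 33/1024, -429/16384, …
g: a_k = -2, -4, -8, -16, -32, -64, -128, -256, -512, …
h₀=f+g: left-lcm gives L₀, ord ≤ 2.
h=h₀': d/dx-closure on L₀ ⇒ L.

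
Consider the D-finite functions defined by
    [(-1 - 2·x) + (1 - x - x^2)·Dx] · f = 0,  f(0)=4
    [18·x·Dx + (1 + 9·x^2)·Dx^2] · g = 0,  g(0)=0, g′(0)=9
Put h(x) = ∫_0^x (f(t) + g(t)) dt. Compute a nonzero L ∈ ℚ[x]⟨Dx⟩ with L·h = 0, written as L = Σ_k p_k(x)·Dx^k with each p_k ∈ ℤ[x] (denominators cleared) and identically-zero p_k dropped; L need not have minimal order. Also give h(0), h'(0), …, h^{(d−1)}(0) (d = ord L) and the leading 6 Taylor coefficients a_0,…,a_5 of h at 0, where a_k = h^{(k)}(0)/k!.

L = (-36 + 144·x + 1440·x^2 + 2376·x^3 + 3186·x^4 + 486·x^6)·Dx^2 + (18 + 24·x - 108·x^2 + 444·x^3 + 2313·x^4 + 2178·x^5 + 243·x^6 + 486·x^7)·Dx^3 + (-2 - 10·x - 34·x^2 - 48·x^3 - 123·x^4 + 387·x^5 + 198·x^6 + 81·x^7 + 81·x^8)·Dx^4  (order 4).
h: a_k = 0, 4, 13/2, 8/3, -15/4, 4, …
ICs: h(0) = 0, h′(0) = 4, h′′(0) = 13, h′′′(0) = 16.

f: a_k = 4, 4, 8, 12, 20, 32, …
g: a_k = 0, 9, 0, -27, 0, 729/5, …
L₀ := lclm(L_f,L_g); ord L₀ ≤ 1+2.
h=∫₀ˣh₀: take L = L₀·Dx.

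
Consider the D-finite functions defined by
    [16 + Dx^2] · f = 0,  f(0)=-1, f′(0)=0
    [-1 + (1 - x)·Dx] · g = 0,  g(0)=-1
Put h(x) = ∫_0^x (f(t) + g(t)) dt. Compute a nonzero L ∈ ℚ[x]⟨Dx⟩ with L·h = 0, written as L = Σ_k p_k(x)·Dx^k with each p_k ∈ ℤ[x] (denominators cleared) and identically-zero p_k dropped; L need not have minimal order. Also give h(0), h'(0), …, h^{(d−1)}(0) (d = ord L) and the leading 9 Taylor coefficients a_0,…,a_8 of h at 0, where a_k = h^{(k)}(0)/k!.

f: a_k = -1, 0, 8, 0, -32/3, 0, 256/45, 0, -512/315, …
g: a_k = -1, -1, -1, -1, -1, -1, -1, -1, -1, …
Sum ⇒ L₀ = lclm(L_f,L_g) in ℚ(x)⟨Dx⟩.
h=∫h₀ ⇒ L = L₀·Dx.
L = (-176 + 256·x - 128·x^2)·Dx + (144 - 400·x + 384·x^2 - 128·x^3)·Dx^2 + (-11 + 16·x - 8·x^2)·Dx^3 + (9 - 25·x + 24·x^2 - 8·x^3)·Dx^4  (order 4).
h: a_k = 0, -2, -1/2, 7/3, -1/4, -7/3, -1/6, 211/315, -1/8, …
ICs: h(0) = 0, h′(0) = -2, h′′(0) = -1, h′′′(0) = 14.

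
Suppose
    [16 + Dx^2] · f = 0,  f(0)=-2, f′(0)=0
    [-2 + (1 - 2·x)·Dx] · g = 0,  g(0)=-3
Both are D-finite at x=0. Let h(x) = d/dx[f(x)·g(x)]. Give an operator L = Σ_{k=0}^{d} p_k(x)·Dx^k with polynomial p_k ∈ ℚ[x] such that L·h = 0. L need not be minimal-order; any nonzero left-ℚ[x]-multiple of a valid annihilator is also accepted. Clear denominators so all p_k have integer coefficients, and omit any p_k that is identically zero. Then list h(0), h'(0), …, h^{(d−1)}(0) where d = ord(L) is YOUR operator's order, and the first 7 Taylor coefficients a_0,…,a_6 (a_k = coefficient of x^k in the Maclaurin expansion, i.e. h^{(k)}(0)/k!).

L = (8 - 64·x + 64·x^2) + (-4 + 8·x)·Dx + (1 - 4·x + 4·x^2)·Dx^2  (order 2).
h: a_k = 12, -48, -144, -128, -320, -4864/5, -34048/15, …
ICs: h(0) = 12, h′(0) = -48.

f: a_k = -2, 0, 16, 0, -64/3, 0, 512/45, …
g: a_k = -3, -6, -12, -24, -48, -96, -192, …
Product ⇒ symmetric product L₀, ord ≤ 2.
h₀' ⇒ L via d/dx closure of L₀.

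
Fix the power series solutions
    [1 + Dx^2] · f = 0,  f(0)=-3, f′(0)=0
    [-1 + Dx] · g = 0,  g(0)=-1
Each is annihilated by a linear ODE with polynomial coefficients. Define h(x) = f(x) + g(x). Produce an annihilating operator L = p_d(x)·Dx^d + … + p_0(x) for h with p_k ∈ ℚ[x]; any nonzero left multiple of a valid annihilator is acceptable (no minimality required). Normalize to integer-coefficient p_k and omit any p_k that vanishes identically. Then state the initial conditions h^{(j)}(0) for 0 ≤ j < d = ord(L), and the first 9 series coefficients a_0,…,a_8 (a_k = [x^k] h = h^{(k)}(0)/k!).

L = -1 + Dx - Dx^2 + Dx^3  (order 3).
h: a_k = -4, -1, 1, -1/6, -1/6, -1/120, 1/360, -1/5040, -1/10080, …
ICs: h(0) = -4, h′(0) = -1, h′′(0) = 2.

f: a_k = -3, 0, 3/2, 0, -1/8, 0, 1/240, 0, -1/13440, …
g: a_k = -1, -1, -1/2, -1/6, -1/24, -1/120, -1/720, -1/5040, -1/40320, …
h₀=f+g: left-lcm gives L₀, ord ≤ 3.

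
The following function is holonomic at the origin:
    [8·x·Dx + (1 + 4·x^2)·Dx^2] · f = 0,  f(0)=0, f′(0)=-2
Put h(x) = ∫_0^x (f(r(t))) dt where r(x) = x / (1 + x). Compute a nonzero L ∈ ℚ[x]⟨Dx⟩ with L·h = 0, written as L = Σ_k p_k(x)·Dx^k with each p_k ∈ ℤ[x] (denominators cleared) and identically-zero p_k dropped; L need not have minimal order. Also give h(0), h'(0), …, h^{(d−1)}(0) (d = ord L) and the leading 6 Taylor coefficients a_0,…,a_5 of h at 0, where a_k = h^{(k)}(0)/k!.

L = (2 + 10·x)·Dx^2 + (1 + 2·x + 5·x^2)·Dx^3  (order 3).
h: a_k = 0, 0, -1, 2/3, 1/6, -6/5, …
ICs: h(0) = 0, h′(0) = 0, h′′(0) = -2.

f: a_k = 0, -2, 0, 8/3, 0, -32/5, …
L₀ from L_f via x↦r, Dx↦r'^{-1}Dx.
Integrate: L := L₀·Dx.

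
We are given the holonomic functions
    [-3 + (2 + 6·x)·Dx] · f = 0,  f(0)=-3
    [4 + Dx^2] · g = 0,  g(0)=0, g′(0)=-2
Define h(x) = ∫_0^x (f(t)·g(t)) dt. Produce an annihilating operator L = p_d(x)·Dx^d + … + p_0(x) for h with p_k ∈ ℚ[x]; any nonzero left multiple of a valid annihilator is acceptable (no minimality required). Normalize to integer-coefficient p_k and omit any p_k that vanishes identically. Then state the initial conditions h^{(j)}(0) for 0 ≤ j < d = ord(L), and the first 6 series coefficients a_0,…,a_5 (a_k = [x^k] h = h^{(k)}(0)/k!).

L = (43 + 96·x + 144·x^2)·Dx + (-12 - 36·x)·Dx^2 + (4 + 24·x + 36·x^2)·Dx^3  (order 3).
h: a_k = 0, 0, 3, 3, -43/16, 33/40, …
ICs: h(0) = 0, h′(0) = 0, h′′(0) = 6.

f: a_k = -3, -9/2, 27/8, -81/16, 1215/128, -5103/256, …
g: a_k = 0, -2, 0, 4/3, 0, -4/15, …
h₀=f·g: eliminate ⇒ L₀, order ≤ 1·2.
∫: right-multiply L₀ by Dx.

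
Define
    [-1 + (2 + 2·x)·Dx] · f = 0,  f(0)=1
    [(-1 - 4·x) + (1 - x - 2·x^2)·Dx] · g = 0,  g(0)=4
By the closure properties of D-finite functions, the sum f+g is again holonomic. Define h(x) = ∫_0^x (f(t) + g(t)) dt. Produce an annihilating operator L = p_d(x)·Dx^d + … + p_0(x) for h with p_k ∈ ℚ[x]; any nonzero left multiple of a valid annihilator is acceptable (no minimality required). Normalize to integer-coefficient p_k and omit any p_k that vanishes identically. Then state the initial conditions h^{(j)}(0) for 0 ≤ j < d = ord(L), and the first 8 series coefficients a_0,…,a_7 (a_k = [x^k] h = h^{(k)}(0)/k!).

f: a_k = 1, 1/2, -1/8, 1/16, -5/128, 7/256, -21/1024, 33/2048, …
g: a_k = 4, 4, 12, 20, 44, 84, 172, 340, …
L₀ := lclm(L_f,L_g); ord L₀ ≤ 1+1.
h=∫₀ˣh₀: take L = L₀·Dx.
L = (13 + 26·x + 40·x^2)·Dx + (-25 - 69·x - 144·x^2 - 100·x^3)·Dx^2 + (2 + 20·x - 6·x^2 - 64·x^3 - 40·x^4)·Dx^3  (order 3).
h: a_k = 0, 5, 9/4, 95/24, 321/64, 5627/640, 21511/1536, 176107/7168, …
ICs: h(0) = 0, h′(0) = 5, h′′(0) = 9/2.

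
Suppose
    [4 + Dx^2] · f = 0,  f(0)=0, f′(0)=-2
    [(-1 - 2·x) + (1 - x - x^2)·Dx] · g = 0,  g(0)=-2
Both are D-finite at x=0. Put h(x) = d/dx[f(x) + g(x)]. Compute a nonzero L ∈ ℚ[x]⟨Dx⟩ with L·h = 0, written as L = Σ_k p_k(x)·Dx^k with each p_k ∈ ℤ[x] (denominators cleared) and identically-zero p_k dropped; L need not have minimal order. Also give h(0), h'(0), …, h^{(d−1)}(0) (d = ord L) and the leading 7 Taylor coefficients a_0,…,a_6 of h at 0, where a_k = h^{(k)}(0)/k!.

L = (272 + 704·x + 880·x^2 + 400·x^3 + 320·x^4 + 144·x^5 + 48·x^6) + (-44 - 52·x + 108·x^2 + 80·x^3 + 40·x^4 + 72·x^5 + 56·x^6 + 16·x^7)·Dx + (68 + 176·x + 220·x^2 + 100·x^3 + 80·x^4 + 36·x^5 + 12·x^6)·Dx^2 + (-11 - 13·x + 27·x^2 + 20·x^3 + 10·x^4 + 18·x^5 + 14·x^6 + 4·x^7)·Dx^3  (order 3).
h: a_k = -4, -8, -14, -40, -244/3, -156, -13222/45, …
ICs: h(0) = -4, h′(0) = -8, h′′(0) = -28.

f: a_k = 0, -2, 0, 4/3, 0, -4/15, 0, …
g: a_k = -2, -2, -4, -6, -10, -16, -26, …
Sum ⇒ L₀ = lclm(L_f,L_g) in ℚ(x)⟨Dx⟩.
Differentiate: ansatz ord ≤ ord L₀ ⇒ L.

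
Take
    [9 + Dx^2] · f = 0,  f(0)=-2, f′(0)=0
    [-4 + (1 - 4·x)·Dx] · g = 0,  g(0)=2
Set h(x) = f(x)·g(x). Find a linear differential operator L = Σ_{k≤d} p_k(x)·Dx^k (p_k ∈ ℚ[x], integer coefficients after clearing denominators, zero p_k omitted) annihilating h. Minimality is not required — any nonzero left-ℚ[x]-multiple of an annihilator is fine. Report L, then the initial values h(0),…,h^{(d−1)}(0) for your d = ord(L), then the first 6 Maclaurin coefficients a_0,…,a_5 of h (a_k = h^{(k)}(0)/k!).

f: a_k = -2, 0, 9, 0, -27/4, 0, …
g: a_k = 2, 8, 32, 128, 512, 2048, …
f·g: L₀ = L_f ⊗_s L_g, ord ≤ 2·1.
L = (-9 + 36·x) + 8·Dx + (-1 + 4·x)·Dx^2  (order 2).
h: a_k = -4, -16, -46, -184, -1499/2, -2998, …
ICs: h(0) = -4, h′(0) = -16.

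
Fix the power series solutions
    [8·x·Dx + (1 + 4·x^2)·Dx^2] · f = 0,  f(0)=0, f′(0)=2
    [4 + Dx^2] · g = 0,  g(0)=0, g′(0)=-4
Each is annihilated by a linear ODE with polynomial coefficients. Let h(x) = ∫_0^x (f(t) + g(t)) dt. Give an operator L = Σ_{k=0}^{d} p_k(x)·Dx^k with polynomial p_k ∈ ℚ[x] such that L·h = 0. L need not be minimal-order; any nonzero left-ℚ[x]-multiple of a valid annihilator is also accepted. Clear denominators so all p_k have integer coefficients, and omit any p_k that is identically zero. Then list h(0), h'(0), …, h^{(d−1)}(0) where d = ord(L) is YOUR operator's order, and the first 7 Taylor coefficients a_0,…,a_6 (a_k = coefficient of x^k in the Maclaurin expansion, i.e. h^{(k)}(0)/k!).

f: a_k = 0, 2, 0, -8/3, 0, 32/5, 0, …
g: a_k = 0, -4, 0, 8/3, 0, -8/15, 0, …
Weyl lclm of L_f,L_g ⇒ L₀ (ord ≤ 4).
Integrate: L := L₀·Dx.
L = (-352·x + 1792·x^3 + 512·x^5)·Dx^2 + (-4 + 112·x^2 + 576·x^4 + 256·x^6)·Dx^3 + (-88·x + 448·x^3 + 128·x^5)·Dx^4 + (-1 + 28·x^2 + 144·x^4 + 64·x^6)·Dx^5  (order 5).
h: a_k = 0, 0, -1, 0, 0, 0, 44/45, …
ICs: h(0) = 0, h′(0) = 0, h′′(0) = -2, h′′′(0) = 0, h′′′′(0) = 0.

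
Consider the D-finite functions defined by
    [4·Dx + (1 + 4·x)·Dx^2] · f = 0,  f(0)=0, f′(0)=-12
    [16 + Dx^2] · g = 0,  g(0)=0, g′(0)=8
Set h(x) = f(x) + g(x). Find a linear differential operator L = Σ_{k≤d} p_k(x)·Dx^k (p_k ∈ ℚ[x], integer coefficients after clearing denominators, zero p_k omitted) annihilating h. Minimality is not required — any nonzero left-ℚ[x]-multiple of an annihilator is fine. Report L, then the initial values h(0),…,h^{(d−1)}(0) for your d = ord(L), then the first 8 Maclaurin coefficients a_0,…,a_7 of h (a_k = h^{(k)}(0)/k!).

L = (448 + 512·x + 1024·x^2)·Dx + (48 + 320·x + 768·x^2 + 1024·x^3)·Dx^2 + (28 + 32·x + 64·x^2)·Dx^3 + (3 + 20·x + 48·x^2 + 64·x^3)·Dx^4  (order 4).
h: a_k = 0, -4, 24, -256/3, 192, -1792/3, 2048, -2213888/315, …
ICs: h(0) = 0, h′(0) = -4, h′′(0) = 48, h′′′(0) = -512.

f: a_k = 0, -12, 24, -64, 192, -3072/5, 2048, -49152/7, …
g: a_k = 0, 8, 0, -64/3, 0, 256/15, 0, -2048/315, …
L₀ := lclm(L_f,L_g); ord L₀ ≤ 2+2.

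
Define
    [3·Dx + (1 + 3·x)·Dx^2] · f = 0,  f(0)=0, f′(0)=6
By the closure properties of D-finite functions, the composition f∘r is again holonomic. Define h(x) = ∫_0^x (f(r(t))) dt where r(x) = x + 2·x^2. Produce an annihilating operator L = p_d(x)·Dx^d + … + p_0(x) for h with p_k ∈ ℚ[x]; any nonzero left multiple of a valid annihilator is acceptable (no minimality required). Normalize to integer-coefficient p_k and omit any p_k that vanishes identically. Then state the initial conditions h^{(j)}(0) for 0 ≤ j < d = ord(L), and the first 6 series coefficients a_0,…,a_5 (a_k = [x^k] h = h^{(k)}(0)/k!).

f: a_k = 0, 6, -9, 18, -81/2, 486/5, …
h₀=f(r): pull back L_f along r ⇒ L₀.
∫: right-multiply L₀ by Dx.
L = (-1 + 12·x + 24·x^2)·Dx^2 + (1 + 7·x + 18·x^2 + 24·x^3)·Dx^3  (order 3).
h: a_k = 0, 0, 3, 1, -9/2, 63/10, …
ICs: h(0) = 0, h′(0) = 0, h′′(0) = 6.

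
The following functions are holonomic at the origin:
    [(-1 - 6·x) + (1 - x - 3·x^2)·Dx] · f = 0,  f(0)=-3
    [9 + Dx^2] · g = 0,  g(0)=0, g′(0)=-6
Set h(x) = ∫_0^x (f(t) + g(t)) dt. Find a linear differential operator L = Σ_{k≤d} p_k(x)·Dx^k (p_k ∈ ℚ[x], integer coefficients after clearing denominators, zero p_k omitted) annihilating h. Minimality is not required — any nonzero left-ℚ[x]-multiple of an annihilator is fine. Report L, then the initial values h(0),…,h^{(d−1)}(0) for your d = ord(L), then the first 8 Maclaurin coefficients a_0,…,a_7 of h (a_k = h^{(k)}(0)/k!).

L = (459 + 2916·x + 1539·x^2 + 3888·x^3 + 3645·x^4 + 4374·x^5)·Dx + (-153 + 153·x + 378·x^2 - 405·x^3 + 2187·x^5 + 2187·x^6)·Dx^2 + (51 + 324·x + 171·x^2 + 432·x^3 + 405·x^4 + 486·x^5)·Dx^3 + (-17 + 17·x + 42·x^2 - 45·x^3 + 243·x^5 + 243·x^6)·Dx^4  (order 4).
h: a_k = 0, -3, -9/2, -4, -3, -57/5, -827/40, -291/7, …
ICs: h(0) = 0, h′(0) = -3, h′′(0) = -9, h′′′(0) = -24.

f: a_k = -3, -3, -12, -21, -57, -120, -291, -651, …
g: a_k = 0, -6, 0, 9, 0, -81/20, 0, 243/280, …
f+g: L₀ = lclm(L_f,L_g), ord ≤ 1+2.
h=∫h₀ ⇒ L = L₀·Dx.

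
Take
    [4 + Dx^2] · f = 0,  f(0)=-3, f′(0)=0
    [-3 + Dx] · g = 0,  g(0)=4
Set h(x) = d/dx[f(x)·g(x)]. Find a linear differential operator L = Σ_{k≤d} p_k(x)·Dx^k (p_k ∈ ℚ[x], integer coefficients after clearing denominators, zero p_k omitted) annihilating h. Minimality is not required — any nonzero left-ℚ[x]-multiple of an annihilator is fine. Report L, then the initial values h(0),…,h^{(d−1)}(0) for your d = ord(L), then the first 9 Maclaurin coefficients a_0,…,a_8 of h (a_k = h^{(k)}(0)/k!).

L = 13 - 6·Dx + Dx^2  (order 2).
h: a_k = -36, -60, 54, 238, 597/2, 407/2, 1483/20, 239/420, -18801/1120, …
ICs: h(0) = -36, h′(0) = -60.

f: a_k = -3, 0, 6, 0, -2, 0, 4/15, 0, -2/105, …
g: a_k = 4, 12, 18, 18, 27/2, 81/10, 81/20, 243/140, 729/1120, …
Product ⇒ symmetric product L₀, ord ≤ 2.
Derive L from L₀ (diff closure).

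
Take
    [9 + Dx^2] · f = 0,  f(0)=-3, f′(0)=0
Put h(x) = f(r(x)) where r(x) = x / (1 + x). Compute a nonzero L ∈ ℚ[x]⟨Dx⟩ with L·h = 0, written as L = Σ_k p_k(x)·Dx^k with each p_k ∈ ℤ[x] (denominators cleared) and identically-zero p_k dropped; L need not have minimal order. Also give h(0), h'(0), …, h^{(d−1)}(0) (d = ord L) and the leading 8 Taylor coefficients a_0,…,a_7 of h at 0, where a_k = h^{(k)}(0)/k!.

f: a_k = -3, 0, 27/2, 0, -81/8, 0, 243/80, 0, …
f∘r: x↦r, Dx↦Dx/r' in L_f ⇒ L₀.
L = 9 + (2 + 6·x + 6·x^2 + 2·x^3)·Dx + (1 + 4·x + 6·x^2 + 4·x^3 + x^4)·Dx^2  (order 2).
h: a_k = -3, 0, 27/2, -27, 243/8, -27/2, -2457/80, 4131/40, …
ICs: h(0) = -3, h′(0) = 0.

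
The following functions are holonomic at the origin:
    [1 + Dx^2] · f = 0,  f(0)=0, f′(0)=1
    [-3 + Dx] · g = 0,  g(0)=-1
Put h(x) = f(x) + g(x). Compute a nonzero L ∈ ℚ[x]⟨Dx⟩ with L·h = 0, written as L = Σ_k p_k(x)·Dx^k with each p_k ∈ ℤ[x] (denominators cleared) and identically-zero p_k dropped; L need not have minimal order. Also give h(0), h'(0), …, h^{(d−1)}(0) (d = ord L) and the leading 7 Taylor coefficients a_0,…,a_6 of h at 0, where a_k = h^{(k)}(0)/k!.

f: a_k = 0, 1, 0, -1/6, 0, 1/120, 0, …
g: a_k = -1, -3, -9/2, -9/2, -27/8, -81/40, -81/80, …
Sum ⇒ L₀ = lclm(L_f,L_g) in ℚ(x)⟨Dx⟩.
L = -3 + Dx - 3·Dx^2 + Dx^3  (order 3).
h: a_k = -1, -2, -9/2, -14/3, -27/8, -121/60, -81/80, …
ICs: h(0) = -1, h′(0) = -2, h′′(0) = -9.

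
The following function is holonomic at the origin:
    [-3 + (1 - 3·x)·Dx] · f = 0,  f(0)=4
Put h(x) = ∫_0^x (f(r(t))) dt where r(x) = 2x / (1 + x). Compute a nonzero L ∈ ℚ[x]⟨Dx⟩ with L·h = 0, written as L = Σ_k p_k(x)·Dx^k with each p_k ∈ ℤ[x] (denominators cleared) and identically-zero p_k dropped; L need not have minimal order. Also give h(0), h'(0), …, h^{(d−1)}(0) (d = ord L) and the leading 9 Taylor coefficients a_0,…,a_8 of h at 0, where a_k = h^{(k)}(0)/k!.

f: a_k = 4, 12, 36, 108, 324, 972, 2916, 8748, 26244, …
h₀=f(r): pull back L_f along r ⇒ L₀.
Integrate: L := L₀·Dx.
L = 6·Dx + (-1 + 4·x + 5·x^2)·Dx^2  (order 2).
h: a_k = 0, 4, 12, 40, 150, 600, 2500, 75000/7, 46875, …
ICs: h(0) = 0, h′(0) = 4.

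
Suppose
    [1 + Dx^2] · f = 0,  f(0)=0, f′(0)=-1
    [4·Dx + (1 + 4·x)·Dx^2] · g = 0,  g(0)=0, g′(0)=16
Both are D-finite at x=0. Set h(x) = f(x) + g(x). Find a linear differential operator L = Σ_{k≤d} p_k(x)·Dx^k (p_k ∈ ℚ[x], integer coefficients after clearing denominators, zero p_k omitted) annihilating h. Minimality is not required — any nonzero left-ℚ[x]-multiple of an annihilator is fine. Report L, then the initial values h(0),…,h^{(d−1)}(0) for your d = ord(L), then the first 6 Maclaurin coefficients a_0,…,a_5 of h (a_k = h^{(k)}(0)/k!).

f: a_k = 0, -1, 0, 1/6, 0, -1/120, …
g: a_k = 0, 16, -32, 256/3, -256, 4096/5, …
f+g: L₀ = lclm(L_f,L_g), ord ≤ 2+2.
L = (388 + 32·x + 64·x^2)·Dx + (33 + 140·x + 48·x^2 + 64·x^3)·Dx^2 + (388 + 32·x + 64·x^2)·Dx^3 + (33 + 140·x + 48·x^2 + 64·x^3)·Dx^4  (order 4).
h: a_k = 0, 15, -32, 171/2, -256, 98303/120, …
ICs: h(0) = 0, h′(0) = 15, h′′(0) = -64, h′′′(0) = 513.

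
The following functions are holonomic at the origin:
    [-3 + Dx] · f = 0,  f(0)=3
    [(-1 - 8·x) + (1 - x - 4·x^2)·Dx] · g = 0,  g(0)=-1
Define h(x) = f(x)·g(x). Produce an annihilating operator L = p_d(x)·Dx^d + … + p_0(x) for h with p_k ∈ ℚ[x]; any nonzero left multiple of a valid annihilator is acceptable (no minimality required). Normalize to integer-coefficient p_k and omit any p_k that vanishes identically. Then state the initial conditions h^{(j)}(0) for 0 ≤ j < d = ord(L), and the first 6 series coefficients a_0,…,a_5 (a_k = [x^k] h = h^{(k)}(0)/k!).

f: a_k = 3, 9, 27/2, 27/2, 81/8, 243/40, …
g: a_k = -1, -1, -5, -9, -29, -65, …
L₀ := L_f ⊗_s L_g (sym. prod.), ord ≤ 1.
L = (4 + 5·x - 12·x^2) + (-1 + x + 4·x^2)·Dx  (order 1).
h: a_k = -3, -12, -75/2, -99, -2073/8, -3306/5, …
ICs: h(0) = -3.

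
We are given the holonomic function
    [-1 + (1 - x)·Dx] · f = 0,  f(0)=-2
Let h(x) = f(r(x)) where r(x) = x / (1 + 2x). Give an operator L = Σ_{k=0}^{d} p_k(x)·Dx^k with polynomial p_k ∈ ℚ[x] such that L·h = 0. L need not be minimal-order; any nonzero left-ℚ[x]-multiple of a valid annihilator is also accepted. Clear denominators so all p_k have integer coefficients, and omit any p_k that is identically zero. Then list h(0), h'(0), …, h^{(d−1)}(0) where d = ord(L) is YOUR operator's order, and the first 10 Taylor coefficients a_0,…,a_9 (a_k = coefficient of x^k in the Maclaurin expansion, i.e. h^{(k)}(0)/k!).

L = -1 + (1 + 3·x + 2·x^2)·Dx  (order 1).
h: a_k = -2, -2, 2, -2, 2, -2, 2, -2, 2, -2, …
ICs: h(0) = -2.

f: a_k = -2, -2, -2, -2, -2, -2, -2, -2, -2, -2, …
L₀ from L_f via x↦r, Dx↦r'^{-1}Dx.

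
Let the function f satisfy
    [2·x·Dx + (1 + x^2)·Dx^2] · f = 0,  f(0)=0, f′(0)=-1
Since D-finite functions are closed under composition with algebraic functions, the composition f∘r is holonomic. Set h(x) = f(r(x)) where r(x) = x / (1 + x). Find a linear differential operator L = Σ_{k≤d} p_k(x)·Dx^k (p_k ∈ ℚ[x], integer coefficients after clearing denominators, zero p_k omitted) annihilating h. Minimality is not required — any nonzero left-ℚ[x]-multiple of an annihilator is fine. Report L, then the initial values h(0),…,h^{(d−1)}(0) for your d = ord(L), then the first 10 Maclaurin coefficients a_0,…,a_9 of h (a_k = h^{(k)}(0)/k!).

L = (2 + 4·x)·Dx + (1 + 2·x + 2·x^2)·Dx^2  (order 2).
h: a_k = 0, -1, 1, -2/3, 0, 4/5, -4/3, 8/7, 0, -16/9, …
ICs: h(0) = 0, h′(0) = -1.

f: a_k = 0, -1, 0, 1/3, 0, -1/5, 0, 1/7, 0, -1/9, …
f∘r: x↦r, Dx↦Dx/r' in L_f ⇒ L₀.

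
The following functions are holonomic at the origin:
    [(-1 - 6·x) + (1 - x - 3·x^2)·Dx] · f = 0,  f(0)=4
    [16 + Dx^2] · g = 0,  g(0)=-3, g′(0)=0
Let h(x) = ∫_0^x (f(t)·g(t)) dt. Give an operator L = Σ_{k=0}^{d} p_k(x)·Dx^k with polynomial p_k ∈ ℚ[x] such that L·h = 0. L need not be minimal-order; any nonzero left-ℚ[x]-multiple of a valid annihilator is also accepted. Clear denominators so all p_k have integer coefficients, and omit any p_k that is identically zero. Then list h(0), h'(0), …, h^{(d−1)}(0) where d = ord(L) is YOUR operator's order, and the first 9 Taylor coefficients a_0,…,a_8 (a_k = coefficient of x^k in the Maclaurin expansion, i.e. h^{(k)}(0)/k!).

f: a_k = 4, 4, 16, 28, 76, 160, 388, 868, 2032, …
g: a_k = -3, 0, 24, 0, -32, 0, 256/15, 0, -512/105, …
L₀ := L_f ⊗_s L_g (sym. prod.), ord ≤ 2.
Integrate: L := L₀·Dx.
L = (-10 + 16·x + 48·x^2)·Dx + (2 + 12·x)·Dx^2 + (-1 + x + 3·x^2)·Dx^3  (order 3).
h: a_k = 0, -12, -6, 16, 3, 28/5, 32/3, 3244/105, 1531/30, …
ICs: h(0) = 0, h′(0) = -12, h′′(0) = -12.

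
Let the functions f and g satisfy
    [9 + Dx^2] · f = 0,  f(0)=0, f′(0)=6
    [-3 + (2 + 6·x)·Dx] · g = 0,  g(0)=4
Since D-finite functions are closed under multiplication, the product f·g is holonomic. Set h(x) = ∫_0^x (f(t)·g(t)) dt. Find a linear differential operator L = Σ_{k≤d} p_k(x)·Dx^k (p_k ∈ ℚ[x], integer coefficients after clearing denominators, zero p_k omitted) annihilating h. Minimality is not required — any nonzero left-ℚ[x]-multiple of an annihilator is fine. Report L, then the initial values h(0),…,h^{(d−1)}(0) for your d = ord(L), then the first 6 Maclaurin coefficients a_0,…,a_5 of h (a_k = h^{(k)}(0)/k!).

f: a_k = 0, 6, 0, -9, 0, 81/20, …
g: a_k = 4, 6, -9/2, 27/4, -405/32, 1701/64, …
f·g: L₀ = L_f ⊗_s L_g, ord ≤ 2·1.
h=∫₀ˣh₀: take L = L₀·Dx.
L = (63 + 216·x + 324·x^2)·Dx + (-12 - 36·x)·Dx^2 + (4 + 24·x + 36·x^2)·Dx^3  (order 3).
h: a_k = 0, 0, 12, 12, -63/4, -27/10, …
ICs: h(0) = 0, h′(0) = 0, h′′(0) = 24.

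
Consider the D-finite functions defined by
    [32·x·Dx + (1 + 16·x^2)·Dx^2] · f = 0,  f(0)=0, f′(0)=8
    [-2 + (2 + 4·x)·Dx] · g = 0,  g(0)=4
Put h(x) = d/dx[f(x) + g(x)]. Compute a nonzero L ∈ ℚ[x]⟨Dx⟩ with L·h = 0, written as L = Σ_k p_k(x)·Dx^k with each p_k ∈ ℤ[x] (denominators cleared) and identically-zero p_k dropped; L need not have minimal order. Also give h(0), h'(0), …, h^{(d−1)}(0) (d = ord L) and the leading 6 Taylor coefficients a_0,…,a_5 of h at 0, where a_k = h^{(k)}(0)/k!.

L = (-32 - 160·x + 1536·x^2 + 1536·x^3) + (-35 - 128·x + 1312·x^2 + 6144·x^3 + 5376·x^4)·Dx + (-1 + 30·x + 96·x^2 + 576·x^3 + 1792·x^4 + 1536·x^5)·Dx^2  (order 2).
h: a_k = 12, -4, -122, -10, 4131/2, -63/2, …
ICs: h(0) = 12, h′(0) = -4.

f: a_k = 0, 8, 0, -128/3, 0, 2048/5, …
g: a_k = 4, 4, -2, 2, -5/2, 7/2, …
f+g: L₀ = lclm(L_f,L_g), ord ≤ 2+1.
Differentiate: ansatz ord ≤ ord L₀ ⇒ L.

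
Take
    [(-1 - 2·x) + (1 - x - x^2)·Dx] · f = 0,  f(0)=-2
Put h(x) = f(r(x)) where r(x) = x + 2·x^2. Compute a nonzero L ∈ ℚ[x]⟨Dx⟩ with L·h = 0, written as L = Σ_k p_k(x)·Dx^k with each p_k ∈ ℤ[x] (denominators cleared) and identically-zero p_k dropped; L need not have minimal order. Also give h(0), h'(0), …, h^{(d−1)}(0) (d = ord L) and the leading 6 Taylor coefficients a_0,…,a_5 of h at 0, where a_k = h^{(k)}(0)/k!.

f: a_k = -2, -2, -4, -6, -10, -16, …
L₀ from L_f via x↦r, Dx↦r'^{-1}Dx.
L = (1 + 6·x + 12·x^2 + 16·x^3) + (-1 + x + 3·x^2 + 4·x^3 + 4·x^4)·Dx  (order 1).
h: a_k = -2, -2, -8, -22, -62, -168, …
ICs: h(0) = -2.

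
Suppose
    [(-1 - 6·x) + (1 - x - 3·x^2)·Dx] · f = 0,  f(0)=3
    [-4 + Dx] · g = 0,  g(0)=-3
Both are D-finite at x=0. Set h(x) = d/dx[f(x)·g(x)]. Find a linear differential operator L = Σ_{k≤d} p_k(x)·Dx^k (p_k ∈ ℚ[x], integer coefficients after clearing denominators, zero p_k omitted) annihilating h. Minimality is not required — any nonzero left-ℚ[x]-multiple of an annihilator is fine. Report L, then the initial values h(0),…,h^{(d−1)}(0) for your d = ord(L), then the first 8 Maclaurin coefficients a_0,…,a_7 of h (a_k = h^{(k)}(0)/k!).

f: a_k = 3, 3, 12, 21, 57, 120, 291, 651, …
g: a_k = -3, -12, -24, -32, -32, -128/5, -256/15, -1024/105, …
Sym-product of L_f,L_g gives L₀ (≤ ord 1).
Differentiate: ansatz ord ≤ ord L₀ ⇒ L.
L = (32 + 26·x - 98·x^2 - 48·x^3 + 144·x^4) + (-5 + 3·x + 29·x^2 - 6·x^3 - 36·x^4)·Dx  (order 1).
h: a_k = -45, -288, -1125, -3612, -10524, -29190, -392303/5, -1445824/7, …
ICs: h(0) = -45.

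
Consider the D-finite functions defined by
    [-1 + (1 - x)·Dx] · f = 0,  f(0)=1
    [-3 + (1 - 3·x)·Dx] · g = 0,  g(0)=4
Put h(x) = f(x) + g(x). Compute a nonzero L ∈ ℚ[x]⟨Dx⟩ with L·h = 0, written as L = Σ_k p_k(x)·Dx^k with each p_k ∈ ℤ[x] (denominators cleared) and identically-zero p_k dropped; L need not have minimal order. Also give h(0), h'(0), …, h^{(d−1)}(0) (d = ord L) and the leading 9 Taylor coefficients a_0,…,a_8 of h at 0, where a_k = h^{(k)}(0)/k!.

L = -6 + (8 - 12·x)·Dx + (-1 + 4·x - 3·x^2)·Dx^2  (order 2).
h: a_k = 5, 13, 37, 109, 325, 973, 2917, 8749, 26245, …
ICs: h(0) = 5, h′(0) = 13.

f: a_k = 1, 1, 1, 1, 1, 1, 1, 1, 1, …
g: a_k = 4, 12, 36, 108, 324, 972, 2916, 8748, 26244, …
f+g: L₀ = lclm(L_f,L_g), ord ≤ 1+1.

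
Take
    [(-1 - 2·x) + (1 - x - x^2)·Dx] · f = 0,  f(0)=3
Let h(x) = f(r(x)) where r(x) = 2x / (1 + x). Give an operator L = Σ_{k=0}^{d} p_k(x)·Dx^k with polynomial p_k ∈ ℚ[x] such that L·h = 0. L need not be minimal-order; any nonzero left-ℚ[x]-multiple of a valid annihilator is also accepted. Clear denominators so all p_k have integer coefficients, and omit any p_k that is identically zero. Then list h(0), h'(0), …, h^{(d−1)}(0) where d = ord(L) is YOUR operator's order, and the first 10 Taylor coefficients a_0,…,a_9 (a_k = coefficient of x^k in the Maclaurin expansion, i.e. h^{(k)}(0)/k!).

f: a_k = 3, 3, 6, 9, 15, 24, 39, 63, 102, 165, …
L₀ from L_f via x↦r, Dx↦r'^{-1}Dx.
L = (2 + 10·x) + (-1 - x + 5·x^2 + 5·x^3)·Dx  (order 1).
h: a_k = 3, 6, 18, 30, 90, 150, 450, 750, 2250, 3750, …
ICs: h(0) = 3.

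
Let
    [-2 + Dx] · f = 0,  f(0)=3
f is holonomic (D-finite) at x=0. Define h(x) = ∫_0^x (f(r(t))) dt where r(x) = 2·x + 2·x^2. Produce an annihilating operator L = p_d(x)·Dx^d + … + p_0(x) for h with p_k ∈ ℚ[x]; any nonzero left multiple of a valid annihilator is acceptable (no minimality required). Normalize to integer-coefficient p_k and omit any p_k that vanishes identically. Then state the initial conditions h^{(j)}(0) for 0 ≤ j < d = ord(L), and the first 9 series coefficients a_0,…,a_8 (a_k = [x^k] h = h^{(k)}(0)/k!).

L = (-4 - 8·x)·Dx + Dx^2  (order 2).
h: a_k = 0, 3, 6, 12, 20, 152/5, 208/5, 5536/105, 6512/105, …
ICs: h(0) = 0, h′(0) = 3.

f: a_k = 3, 6, 6, 4, 2, 4/5, 4/15, 8/105, 2/105, …
h₀=f(r): pull back L_f along r ⇒ L₀.
h=∫₀ˣh₀: take L = L₀·Dx.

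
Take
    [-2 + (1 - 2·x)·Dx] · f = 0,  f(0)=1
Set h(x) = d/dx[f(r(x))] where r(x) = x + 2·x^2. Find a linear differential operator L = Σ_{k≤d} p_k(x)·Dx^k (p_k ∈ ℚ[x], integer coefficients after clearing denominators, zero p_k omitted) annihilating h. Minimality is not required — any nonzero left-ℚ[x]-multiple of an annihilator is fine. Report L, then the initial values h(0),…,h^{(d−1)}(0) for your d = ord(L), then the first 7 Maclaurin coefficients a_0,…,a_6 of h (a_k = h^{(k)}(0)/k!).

f: a_k = 1, 2, 4, 8, 16, 32, 64, …
L₀ from L_f via x↦r, Dx↦r'^{-1}Dx.
h₀' ⇒ L via d/dx closure of L₀.
L = (8 + 24·x + 48·x^2) + (-1 - 2·x + 12·x^2 + 16·x^3)·Dx  (order 1).
h: a_k = 2, 16, 72, 320, 1280, 4992, 18816, …
ICs: h(0) = 2.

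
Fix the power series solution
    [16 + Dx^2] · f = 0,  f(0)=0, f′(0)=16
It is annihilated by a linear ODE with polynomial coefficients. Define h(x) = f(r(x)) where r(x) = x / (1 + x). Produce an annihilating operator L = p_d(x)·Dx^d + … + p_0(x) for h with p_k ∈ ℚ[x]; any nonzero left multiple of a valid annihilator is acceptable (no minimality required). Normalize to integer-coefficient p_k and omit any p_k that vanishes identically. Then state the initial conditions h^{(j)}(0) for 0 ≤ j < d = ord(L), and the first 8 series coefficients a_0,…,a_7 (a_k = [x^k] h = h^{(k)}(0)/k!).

f: a_k = 0, 16, 0, -128/3, 0, 512/15, 0, -4096/315, …
Substitute x→r, Dx→(1/r')Dx; clear ⇒ L₀.
L = 16 + (2 + 6·x + 6·x^2 + 2·x^3)·Dx + (1 + 4·x + 6·x^2 + 4·x^3 + x^4)·Dx^2  (order 2).
h: a_k = 0, 16, -16, -80/3, 112, -3088/15, 240, -39376/315, …
ICs: h(0) = 0, h′(0) = 16.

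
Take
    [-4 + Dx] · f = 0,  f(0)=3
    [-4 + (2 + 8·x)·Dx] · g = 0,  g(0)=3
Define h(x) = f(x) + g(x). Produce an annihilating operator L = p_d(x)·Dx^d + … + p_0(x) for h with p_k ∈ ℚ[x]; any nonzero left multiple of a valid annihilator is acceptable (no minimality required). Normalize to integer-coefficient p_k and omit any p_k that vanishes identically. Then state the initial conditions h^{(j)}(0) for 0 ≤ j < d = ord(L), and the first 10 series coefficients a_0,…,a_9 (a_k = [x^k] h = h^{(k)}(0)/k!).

f: a_k = 3, 12, 24, 32, 32, 128/5, 256/15, 1024/105, 512/105, 2048/945, …
g: a_k = 3, 6, -6, 12, -30, 84, -252, 792, -2574, 8580, …
Weyl lclm of L_f,L_g ⇒ L₀ (ord ≤ 2).
L = (24 + 64·x) + (-10 - 64·x - 128·x^2)·Dx + (1 + 12·x + 32·x^2)·Dx^2  (order 2).
h: a_k = 6, 18, 18, 44, 2, 548/5, -3524/15, 84184/105, -269758/105, 8110148/945, …
ICs: h(0) = 6, h′(0) = 18.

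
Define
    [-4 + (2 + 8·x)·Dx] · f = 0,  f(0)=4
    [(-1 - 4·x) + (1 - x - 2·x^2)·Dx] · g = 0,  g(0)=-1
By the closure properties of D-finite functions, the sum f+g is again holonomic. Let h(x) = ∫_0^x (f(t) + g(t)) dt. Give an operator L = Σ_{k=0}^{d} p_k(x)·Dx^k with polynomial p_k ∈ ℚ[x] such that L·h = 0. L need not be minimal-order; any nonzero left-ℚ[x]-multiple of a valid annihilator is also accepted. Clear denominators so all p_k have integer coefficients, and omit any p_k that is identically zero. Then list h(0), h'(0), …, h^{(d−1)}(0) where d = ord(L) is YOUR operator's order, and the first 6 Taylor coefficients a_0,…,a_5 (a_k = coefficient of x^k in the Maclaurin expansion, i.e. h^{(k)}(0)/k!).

L = (16 + 84·x + 120·x^2 + 160·x^3)·Dx + (-10 - 52·x - 204·x^2 - 400·x^3 - 400·x^4)·Dx^2 + (-1 + 7·x + 56·x^2 + 8·x^3 - 200·x^4 - 160·x^5)·Dx^3  (order 3).
h: a_k = 0, 3, 7/2, -11/3, 11/4, -51/5, …
ICs: h(0) = 0, h′(0) = 3, h′′(0) = 7.

f: a_k = 4, 8, -8, 16, -40, 112, …
g: a_k = -1, -1, -3, -5, -11, -21, …
Sum ⇒ L₀ = lclm(L_f,L_g) in ℚ(x)⟨Dx⟩.
Integrate: L := L₀·Dx.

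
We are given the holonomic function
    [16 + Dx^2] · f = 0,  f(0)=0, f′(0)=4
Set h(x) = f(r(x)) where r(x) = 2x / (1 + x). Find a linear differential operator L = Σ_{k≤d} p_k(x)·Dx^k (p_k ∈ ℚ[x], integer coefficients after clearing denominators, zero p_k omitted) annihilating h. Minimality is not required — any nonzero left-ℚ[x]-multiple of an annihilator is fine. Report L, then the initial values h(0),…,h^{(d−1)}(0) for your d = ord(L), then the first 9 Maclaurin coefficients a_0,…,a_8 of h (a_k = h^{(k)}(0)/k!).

f: a_k = 0, 4, 0, -32/3, 0, 128/15, 0, -1024/315, 0, …
h₀=f(r): pull back L_f along r ⇒ L₀.
L = 64 + (2 + 6·x + 6·x^2 + 2·x^3)·Dx + (1 + 4·x + 6·x^2 + 4·x^3 + x^4)·Dx^2  (order 2).
h: a_k = 0, 8, -8, -232/3, 248, -3464/15, -520, 758488/315, -218728/45, …
ICs: h(0) = 0, h′(0) = 8.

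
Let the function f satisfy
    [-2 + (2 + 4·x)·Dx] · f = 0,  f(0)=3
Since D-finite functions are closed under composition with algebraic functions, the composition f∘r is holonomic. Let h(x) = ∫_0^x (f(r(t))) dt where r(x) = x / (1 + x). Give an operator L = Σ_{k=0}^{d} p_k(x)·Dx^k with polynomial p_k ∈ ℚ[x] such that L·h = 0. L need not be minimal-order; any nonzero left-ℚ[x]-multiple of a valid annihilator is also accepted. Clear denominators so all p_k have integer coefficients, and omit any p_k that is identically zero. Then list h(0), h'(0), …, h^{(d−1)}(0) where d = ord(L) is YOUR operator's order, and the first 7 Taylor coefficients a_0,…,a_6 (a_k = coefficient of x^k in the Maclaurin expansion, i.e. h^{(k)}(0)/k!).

f: a_k = 3, 3, -3/2, 3/2, -15/8, 21/8, -63/16, …
L₀ from L_f via x↦r, Dx↦r'^{-1}Dx.
h=∫₀ˣh₀: take L = L₀·Dx.
L = -Dx + (1 + 4·x + 3·x^2)·Dx^2  (order 2).
h: a_k = 0, 3, 3/2, -3/2, 15/8, -111/40, 75/16, …
ICs: h(0) = 0, h′(0) = 3.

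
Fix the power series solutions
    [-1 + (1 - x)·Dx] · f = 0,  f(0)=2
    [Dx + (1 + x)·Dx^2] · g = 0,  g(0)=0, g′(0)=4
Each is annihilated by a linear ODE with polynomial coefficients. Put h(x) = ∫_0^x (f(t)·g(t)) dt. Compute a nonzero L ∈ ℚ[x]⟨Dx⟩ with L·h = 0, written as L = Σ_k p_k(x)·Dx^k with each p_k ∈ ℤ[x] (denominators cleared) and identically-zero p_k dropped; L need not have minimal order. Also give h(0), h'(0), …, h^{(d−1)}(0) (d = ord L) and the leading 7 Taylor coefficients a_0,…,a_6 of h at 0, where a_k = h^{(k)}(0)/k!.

f: a_k = 2, 2, 2, 2, 2, 2, 2, …
g: a_k = 0, 4, -2, 4/3, -1, 4/5, -2/3, …
L₀ := L_f ⊗_s L_g (sym. prod.), ord ≤ 2.
h=∫₀ˣh₀: take L = L₀·Dx.
L = Dx + (1 + 3·x)·Dx^2 + (-1 + x^2)·Dx^3  (order 3).
h: a_k = 0, 0, 4, 4/3, 5/3, 14/15, 47/45, …
ICs: h(0) = 0, h′(0) = 0, h′′(0) = 8.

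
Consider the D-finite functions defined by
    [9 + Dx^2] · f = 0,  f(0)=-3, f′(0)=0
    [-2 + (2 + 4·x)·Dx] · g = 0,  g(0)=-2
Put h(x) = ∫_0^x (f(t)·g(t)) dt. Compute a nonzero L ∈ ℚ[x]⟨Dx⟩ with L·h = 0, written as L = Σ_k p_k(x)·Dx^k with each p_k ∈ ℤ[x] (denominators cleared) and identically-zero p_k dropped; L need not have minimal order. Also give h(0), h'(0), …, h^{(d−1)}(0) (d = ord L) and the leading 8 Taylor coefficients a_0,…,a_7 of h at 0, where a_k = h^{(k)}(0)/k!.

L = (12 + 36·x + 36·x^2)·Dx + (-2 - 4·x)·Dx^2 + (1 + 4·x + 4·x^2)·Dx^3  (order 3).
h: a_k = 0, 6, 3, -10, -6, 6, 2, -36/35, …
ICs: h(0) = 0, h′(0) = 6, h′′(0) = 6.

f: a_k = -3, 0, 27/2, 0, -81/8, 0, 243/80, 0, …
g: a_k = -2, -2, 1, -1, 5/4, -7/4, 21/8, -33/8, …
L₀ := L_f ⊗_s L_g (sym. prod.), ord ≤ 2.
h=∫₀ˣh₀: take L = L₀·Dx.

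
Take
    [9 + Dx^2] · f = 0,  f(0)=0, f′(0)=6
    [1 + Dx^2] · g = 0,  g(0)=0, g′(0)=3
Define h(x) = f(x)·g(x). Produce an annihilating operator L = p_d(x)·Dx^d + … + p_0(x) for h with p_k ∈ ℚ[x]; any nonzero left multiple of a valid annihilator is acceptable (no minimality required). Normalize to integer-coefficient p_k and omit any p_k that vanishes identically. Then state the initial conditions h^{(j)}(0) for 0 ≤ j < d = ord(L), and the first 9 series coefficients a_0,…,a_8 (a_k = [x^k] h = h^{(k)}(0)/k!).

L = 64 + 20·Dx^2 + Dx^4  (order 4).
h: a_k = 0, 0, 18, 0, -30, 0, 84/5, 0, -34/7, …
ICs: h(0) = 0, h′(0) = 0, h′′(0) = 36, h′′′(0) = 0.

f: a_k = 0, 6, 0, -9, 0, 81/20, 0, -243/280, 0, …
g: a_k = 0, 3, 0, -1/2, 0, 1/40, 0, -1/1680, 0, …
Product ⇒ symmetric product L₀, ord ≤ 4.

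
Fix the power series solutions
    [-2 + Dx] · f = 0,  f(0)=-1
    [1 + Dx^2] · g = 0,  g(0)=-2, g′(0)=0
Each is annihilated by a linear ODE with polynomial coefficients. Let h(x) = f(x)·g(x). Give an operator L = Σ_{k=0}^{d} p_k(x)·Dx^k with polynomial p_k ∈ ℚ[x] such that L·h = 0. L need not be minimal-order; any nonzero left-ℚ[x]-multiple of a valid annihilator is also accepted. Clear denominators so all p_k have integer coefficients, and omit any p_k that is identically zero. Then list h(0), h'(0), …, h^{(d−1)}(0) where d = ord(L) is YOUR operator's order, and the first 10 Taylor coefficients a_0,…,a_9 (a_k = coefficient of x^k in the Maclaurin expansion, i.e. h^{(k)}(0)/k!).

f: a_k = -1, -2, -2, -4/3, -2/3, -4/15, -4/45, -8/315, -2/315, -4/2835, …
g: a_k = -2, 0, 1, 0, -1/12, 0, 1/360, 0, -1/20160, 0, …
L₀ := L_f ⊗_s L_g (sym. prod.), ord ≤ 2.
L = 5 - 4·Dx + Dx^2  (order 2).
h: a_k = 2, 4, 3, 2/3, -7/12, -19/30, -13/40, -139/1260, -527/20160, -359/90720, …
ICs: h(0) = 2, h′(0) = 4.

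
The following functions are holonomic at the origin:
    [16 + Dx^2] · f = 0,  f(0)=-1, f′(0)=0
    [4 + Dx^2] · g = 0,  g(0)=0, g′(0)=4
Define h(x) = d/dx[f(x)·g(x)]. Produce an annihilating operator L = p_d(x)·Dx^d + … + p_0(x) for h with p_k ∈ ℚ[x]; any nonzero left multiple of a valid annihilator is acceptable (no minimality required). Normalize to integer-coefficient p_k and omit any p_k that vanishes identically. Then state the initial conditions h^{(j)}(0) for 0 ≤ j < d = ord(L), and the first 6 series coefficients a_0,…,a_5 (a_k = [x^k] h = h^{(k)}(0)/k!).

f: a_k = -1, 0, 8, 0, -32/3, 0, …
g: a_k = 0, 4, 0, -8/3, 0, 8/15, …
f·g: L₀ = L_f ⊗_s L_g, ord ≤ 2·2.
Derive L from L₀ (diff closure).
L = 144 + 40·Dx^2 + Dx^4  (order 4).
h: a_k = -4, 0, 104, 0, -968/3, 0, …
ICs: h(0) = -4, h′(0) = 0, h′′(0) = 208, h′′′(0) = 0.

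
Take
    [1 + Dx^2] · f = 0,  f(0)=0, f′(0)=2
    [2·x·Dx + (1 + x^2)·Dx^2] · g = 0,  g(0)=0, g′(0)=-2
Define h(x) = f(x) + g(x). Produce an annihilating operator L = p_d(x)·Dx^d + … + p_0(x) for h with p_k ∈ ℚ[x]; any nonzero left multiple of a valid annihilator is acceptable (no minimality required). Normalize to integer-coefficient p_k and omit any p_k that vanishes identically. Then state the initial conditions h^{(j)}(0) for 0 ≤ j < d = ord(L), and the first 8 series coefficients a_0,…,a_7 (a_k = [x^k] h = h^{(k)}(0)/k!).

f: a_k = 0, 2, 0, -1/3, 0, 1/60, 0, -1/2520, …
g: a_k = 0, -2, 0, 2/3, 0, -2/5, 0, 2/7, …
Weyl lclm of L_f,L_g ⇒ L₀ (ord ≤ 4).
L = (-22·x + 28·x^3 + 2·x^5)·Dx + (-1 + 7·x^2 + 9·x^4 + x^6)·Dx^2 + (-22·x + 28·x^3 + 2·x^5)·Dx^3 + (-1 + 7·x^2 + 9·x^4 + x^6)·Dx^4  (order 4).
h: a_k = 0, 0, 0, 1/3, 0, -23/60, 0, 719/2520, …
ICs: h(0) = 0, h′(0) = 0, h′′(0) = 0, h′′′(0) = 2.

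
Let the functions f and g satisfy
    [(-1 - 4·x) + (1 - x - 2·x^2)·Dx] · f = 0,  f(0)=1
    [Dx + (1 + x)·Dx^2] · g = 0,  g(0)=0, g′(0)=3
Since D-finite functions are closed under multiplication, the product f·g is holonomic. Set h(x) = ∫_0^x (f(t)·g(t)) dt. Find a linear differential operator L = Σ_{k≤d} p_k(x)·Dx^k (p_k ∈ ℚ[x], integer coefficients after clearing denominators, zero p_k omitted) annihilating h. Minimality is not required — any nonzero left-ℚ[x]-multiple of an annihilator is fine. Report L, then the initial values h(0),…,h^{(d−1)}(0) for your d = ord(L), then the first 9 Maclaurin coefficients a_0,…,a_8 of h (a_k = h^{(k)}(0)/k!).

L = (5 + 8·x)·Dx + (1 + 11·x + 10·x^2)·Dx^2 + (-1 + 3·x^2 + 2·x^3)·Dx^3  (order 3).
h: a_k = 0, 0, 3/2, 1/2, 17/8, 43/20, 189/40, 141/20, 14907/1120, …
ICs: h(0) = 0, h′(0) = 0, h′′(0) = 3.

f: a_k = 1, 1, 3, 5, 11, 21, 43, 85, 171, …
g: a_k = 0, 3, -3/2, 1, -3/4, 3/5, -1/2, 3/7, -3/8, …
f·g: L₀ = L_f ⊗_s L_g, ord ≤ 1·2.
Integrate: L := L₀·Dx.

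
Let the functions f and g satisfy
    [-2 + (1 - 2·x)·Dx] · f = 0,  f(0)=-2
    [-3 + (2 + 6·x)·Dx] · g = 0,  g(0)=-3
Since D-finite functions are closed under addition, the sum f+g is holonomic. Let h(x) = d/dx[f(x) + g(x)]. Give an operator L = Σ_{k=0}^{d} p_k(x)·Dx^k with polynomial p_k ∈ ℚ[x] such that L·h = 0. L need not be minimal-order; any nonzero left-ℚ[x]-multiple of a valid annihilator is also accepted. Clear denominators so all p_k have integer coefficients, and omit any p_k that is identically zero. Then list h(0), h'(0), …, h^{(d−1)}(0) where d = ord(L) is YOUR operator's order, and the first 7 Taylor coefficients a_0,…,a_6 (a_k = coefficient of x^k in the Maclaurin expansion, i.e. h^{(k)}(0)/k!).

f: a_k = -2, -4, -8, -16, -32, -64, -128, …
g: a_k = -3, -9/2, 27/8, -81/16, 1215/128, -5103/256, 45927/1024, …
f+g: L₀ = lclm(L_f,L_g), ord ≤ 1+1.
h₀' ⇒ L via d/dx closure of L₀.
L = (-252 - 216·x) + (-69 - 684·x - 756·x^2)·Dx + (22 + 58·x - 96·x^2 - 216·x^3)·Dx^2  (order 2).
h: a_k = -17/2, -37/4, -1011/16, -2881/32, -107435/256, -255435/512, -5185607/2048, …
ICs: h(0) = -17/2, h′(0) = -37/4.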